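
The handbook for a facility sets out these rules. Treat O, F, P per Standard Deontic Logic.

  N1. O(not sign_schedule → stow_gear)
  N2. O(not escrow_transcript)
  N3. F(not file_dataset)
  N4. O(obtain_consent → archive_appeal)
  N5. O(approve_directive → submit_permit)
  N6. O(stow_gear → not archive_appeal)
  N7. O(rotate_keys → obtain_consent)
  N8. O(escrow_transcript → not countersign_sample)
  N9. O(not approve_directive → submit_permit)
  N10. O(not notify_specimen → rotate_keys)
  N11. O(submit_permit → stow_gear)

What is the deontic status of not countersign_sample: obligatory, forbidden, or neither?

Neither

Premise 8 is O(escrow_transcript → not countersign_sample), but O(escrow_transcript) is not derivable from the premises, so it does not yield O(not countersign_sample).
No premise or chain of K-axiom applications forces O(not countersign_sample), and none forces O(countersign_sample). So not countersign_sample is neither obligatory nor forbidden under these norms.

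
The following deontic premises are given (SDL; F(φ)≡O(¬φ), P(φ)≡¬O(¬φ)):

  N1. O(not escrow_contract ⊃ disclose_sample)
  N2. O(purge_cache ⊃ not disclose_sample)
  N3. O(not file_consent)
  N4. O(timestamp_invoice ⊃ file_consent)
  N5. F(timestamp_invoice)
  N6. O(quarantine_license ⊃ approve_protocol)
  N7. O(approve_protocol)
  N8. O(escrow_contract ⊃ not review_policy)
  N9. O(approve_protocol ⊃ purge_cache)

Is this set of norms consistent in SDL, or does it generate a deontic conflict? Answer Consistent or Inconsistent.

Premise 4 is O(timestamp_invoice ⊃ file_consent), but O(timestamp_invoice) is not derivable from the premises, so it does not yield O(file_consent).
So O(file_consent) is not derivable, and the apparent clash with O(not file_consent) does not arise.
A world satisfying every obligation exists (e.g. approve_protocol=true, disclose_sample=false, escrow_contract=true, file_consent=false, purge_cache=true, quarantine_license=false, review_policy=false, timestamp_invoice=false); no atom is both obligatory and forbidden, so the set is consistent.

Consistent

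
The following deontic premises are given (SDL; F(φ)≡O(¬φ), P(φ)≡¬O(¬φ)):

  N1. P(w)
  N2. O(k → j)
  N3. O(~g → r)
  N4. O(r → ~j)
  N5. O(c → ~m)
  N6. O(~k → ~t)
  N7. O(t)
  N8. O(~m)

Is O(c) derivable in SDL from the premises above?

No

Premise 5 is O(c → ~m); even if O(~m) held, inferring O(c) would be affirming the consequent — invalid.
No other premise forces O(c). An ideal world satisfying every premise can still have c false, so O(c) is not derivable.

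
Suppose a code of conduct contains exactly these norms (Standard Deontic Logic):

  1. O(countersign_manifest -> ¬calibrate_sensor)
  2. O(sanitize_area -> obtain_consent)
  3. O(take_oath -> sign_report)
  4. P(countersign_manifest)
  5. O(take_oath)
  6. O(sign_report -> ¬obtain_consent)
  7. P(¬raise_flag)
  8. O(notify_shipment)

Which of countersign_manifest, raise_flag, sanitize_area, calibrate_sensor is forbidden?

sanitize_area

From premise 5 we have O(take_oath).
Premise 3 is O(take_oath -> sign_report); since O(take_oath), deontic closure gives O(sign_report).
Premise 6 is O(sign_report -> ¬obtain_consent); since O(sign_report), deontic closure gives O(¬obtain_consent).
Premise 2, O(sanitize_area -> obtain_consent), contraposes to O(¬obtain_consent -> ¬sanitize_area); with O(¬obtain_consent) we get O(¬sanitize_area).
So O(¬sanitize_area) holds, i.e. sanitize_area is forbidden. None of the other listed options is forbidden under the premises.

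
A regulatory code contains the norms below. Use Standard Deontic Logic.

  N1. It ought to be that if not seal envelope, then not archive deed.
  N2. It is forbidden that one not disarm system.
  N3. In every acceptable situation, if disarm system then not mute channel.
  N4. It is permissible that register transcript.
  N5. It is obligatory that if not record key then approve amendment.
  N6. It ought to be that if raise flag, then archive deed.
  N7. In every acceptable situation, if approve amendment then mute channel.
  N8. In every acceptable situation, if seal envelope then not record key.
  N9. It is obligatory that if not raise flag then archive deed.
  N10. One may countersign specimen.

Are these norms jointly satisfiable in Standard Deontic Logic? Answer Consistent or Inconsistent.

Premises 6 and 9 are O(raise_flag → archive_deed) and O(¬raise_flag → archive_deed); every ideal world satisfies raise_flag or ¬raise_flag, so in either case archive_deed holds — hence O(archive_deed).
The contrapositive of premise 1 (O(¬seal_envelope → ¬archive_deed)) is O(archive_deed → seal_envelope), and O(archive_deed) is already established, so O(seal_envelope).
Applying K to premise 8 (O(seal_envelope → ¬record_key)) and O(seal_envelope) yields O(¬record_key).
Applying K to premise 5 (O(¬record_key → approve_amendment)) and O(¬record_key) yields O(approve_amendment).
Premise 7 is O(approve_amendment → mute_channel); since O(approve_amendment), deontic closure gives O(mute_channel).
Premise 3 is O(disarm_system → ¬mute_channel); contrapositively O(mute_channel → ¬disarm_system). Since O(mute_channel) holds, K gives O(¬disarm_system).
However, F(¬disarm_system) at premise 2 amounts to O(disarm_system).
We now have both O(¬disarm_system) and O(disarm_system) — disarm_system is simultaneously obligatory and forbidden, violating the D-axiom.

Inconsistent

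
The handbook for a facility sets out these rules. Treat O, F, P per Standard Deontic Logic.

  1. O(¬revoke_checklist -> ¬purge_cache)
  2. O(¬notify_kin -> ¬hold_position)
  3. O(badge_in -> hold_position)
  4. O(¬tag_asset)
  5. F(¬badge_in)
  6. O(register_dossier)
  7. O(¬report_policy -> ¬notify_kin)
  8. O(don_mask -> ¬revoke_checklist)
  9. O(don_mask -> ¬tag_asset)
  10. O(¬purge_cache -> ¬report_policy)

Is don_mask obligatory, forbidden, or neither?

Premise 5 is F(¬badge_in), i.e. O(badge_in).
With premise 3, O(badge_in -> hold_position), the K-axiom yields O(hold_position).
Premise 2 is O(¬notify_kin -> ¬hold_position); contrapositively O(hold_position -> notify_kin). Since O(hold_position) holds, K gives O(notify_kin).
Premise 7, O(¬report_policy -> ¬notify_kin), contraposes to O(notify_kin -> report_policy); with O(notify_kin) we get O(report_policy).
Premise 10 is O(¬purge_cache -> ¬report_policy); contrapositively O(report_policy -> purge_cache). Since O(report_policy) holds, K gives O(purge_cache).
The contrapositive of premise 1 (O(¬revoke_checklist -> ¬purge_cache)) is O(purge_cache -> revoke_checklist), and O(purge_cache) is already established, so O(revoke_checklist).
Premise 8 is O(don_mask -> ¬revoke_checklist); contrapositively O(revoke_checklist -> ¬don_mask). Since O(revoke_checklist) holds, K gives O(¬don_mask).
Premises 4, 6, 9 do not contribute to this derivation.
Thus O(¬don_mask), which is F(don_mask): don_mask is forbidden.

Forbidden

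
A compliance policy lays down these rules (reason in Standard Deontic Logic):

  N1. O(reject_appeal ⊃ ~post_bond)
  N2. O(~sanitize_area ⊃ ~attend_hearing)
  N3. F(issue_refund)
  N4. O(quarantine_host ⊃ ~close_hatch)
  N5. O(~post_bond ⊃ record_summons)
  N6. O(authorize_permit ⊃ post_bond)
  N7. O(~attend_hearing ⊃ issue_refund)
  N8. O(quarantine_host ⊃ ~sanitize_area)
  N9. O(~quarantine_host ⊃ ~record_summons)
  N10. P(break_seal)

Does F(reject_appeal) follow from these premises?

Premise 3 is F(issue_refund), i.e. O(~issue_refund).
The contrapositive of premise 7 (O(~attend_hearing ⊃ issue_refund)) is O(~issue_refund ⊃ attend_hearing), and O(~issue_refund) is already established, so O(attend_hearing).
Premise 2, O(~sanitize_area ⊃ ~attend_hearing), contraposes to O(attend_hearing ⊃ sanitize_area); with O(attend_hearing) we get O(sanitize_area).
The contrapositive of premise 8 (O(quarantine_host ⊃ ~sanitize_area)) is O(sanitize_area ⊃ ~quarantine_host), and O(sanitize_area) is already established, so O(~quarantine_host).
With premise 9, O(~quarantine_host ⊃ ~record_summons), the K-axiom yields O(~record_summons).
Premise 5, O(~post_bond ⊃ record_summons), contraposes to O(~record_summons ⊃ post_bond); with O(~record_summons) we get O(post_bond).
Premise 1, O(reject_appeal ⊃ ~post_bond), contraposes to O(post_bond ⊃ ~reject_appeal); with O(post_bond) we get O(~reject_appeal).
Premises 4, 6, 10 do not contribute to this derivation.
So O(~reject_appeal) holds, i.e. F(reject_appeal). The claim follows.

Yes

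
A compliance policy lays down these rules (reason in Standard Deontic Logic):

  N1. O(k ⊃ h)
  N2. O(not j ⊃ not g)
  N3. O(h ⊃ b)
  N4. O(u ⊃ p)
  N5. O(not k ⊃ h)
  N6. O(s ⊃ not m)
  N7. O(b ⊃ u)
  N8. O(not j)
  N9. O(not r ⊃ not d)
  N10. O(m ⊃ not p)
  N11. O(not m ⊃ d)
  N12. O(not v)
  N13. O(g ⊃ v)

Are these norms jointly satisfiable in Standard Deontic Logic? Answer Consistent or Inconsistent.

Consistent

Premise 13 is O(g ⊃ v), but O(g) is not derivable from the premises, so it does not yield O(v).
So O(v) is not derivable, and the apparent clash with O(not v) does not arise.
A world satisfying every obligation exists (e.g. b=true, d=true, g=false, h=true, j=false, k=false, m=false, p=true, r=true, s=false, u=true, v=false); no atom is both obligatory and forbidden, so the set is consistent.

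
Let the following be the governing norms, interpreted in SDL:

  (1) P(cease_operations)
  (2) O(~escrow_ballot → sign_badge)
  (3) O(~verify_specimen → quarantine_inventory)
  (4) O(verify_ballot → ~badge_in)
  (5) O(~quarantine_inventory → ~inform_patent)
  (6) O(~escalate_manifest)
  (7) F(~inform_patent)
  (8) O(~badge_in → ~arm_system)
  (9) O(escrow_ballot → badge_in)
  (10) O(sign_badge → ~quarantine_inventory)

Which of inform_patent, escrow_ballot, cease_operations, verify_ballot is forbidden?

F(~inform_patent) at premise 7 means O(inform_patent).
Premise 5, O(~quarantine_inventory → ~inform_patent), contraposes to O(inform_patent → quarantine_inventory); with O(inform_patent) we get O(quarantine_inventory).
The contrapositive of premise 10 (O(sign_badge → ~quarantine_inventory)) is O(quarantine_inventory → ~sign_badge), and O(quarantine_inventory) is already established, so O(~sign_badge).
The contrapositive of premise 2 (O(~escrow_ballot → sign_badge)) is O(~sign_badge → escrow_ballot), and O(~sign_badge) is already established, so O(escrow_ballot).
Premise 9 is O(escrow_ballot → badge_in); since O(escrow_ballot), deontic closure gives O(badge_in).
Premise 4, O(verify_ballot → ~badge_in), contraposes to O(badge_in → ~verify_ballot); with O(badge_in) we get O(~verify_ballot).
So O(~verify_ballot) holds, i.e. verify_ballot is forbidden. None of the other listed options is forbidden under the premises.

verify_ballot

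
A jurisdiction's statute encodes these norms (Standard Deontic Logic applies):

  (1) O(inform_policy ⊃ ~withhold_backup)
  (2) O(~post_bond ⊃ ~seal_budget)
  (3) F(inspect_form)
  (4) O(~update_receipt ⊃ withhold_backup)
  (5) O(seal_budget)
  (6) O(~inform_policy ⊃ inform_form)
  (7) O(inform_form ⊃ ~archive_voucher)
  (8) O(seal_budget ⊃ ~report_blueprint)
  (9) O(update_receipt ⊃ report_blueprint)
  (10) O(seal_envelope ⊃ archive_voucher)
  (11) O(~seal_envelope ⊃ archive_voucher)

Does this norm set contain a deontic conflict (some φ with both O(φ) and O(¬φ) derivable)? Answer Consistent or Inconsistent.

Premises 11 and 10 cover both cases: O(~seal_envelope ⊃ archive_voucher) and O(seal_envelope ⊃ archive_voucher). Since ~seal_envelope ∨ seal_envelope is a tautology, O(archive_voucher) follows.
The contrapositive of premise 7 (O(inform_form ⊃ ~archive_voucher)) is O(archive_voucher ⊃ ~inform_form), and O(archive_voucher) is already established, so O(~inform_form).
Premise 6, O(~inform_policy ⊃ inform_form), contraposes to O(~inform_form ⊃ inform_policy); with O(~inform_form) we get O(inform_policy).
From O(inform_policy) and premise 1, O(inform_policy ⊃ ~withhold_backup), we obtain O(~withhold_backup).
Premise 4 is O(~update_receipt ⊃ withhold_backup); contrapositively O(~withhold_backup ⊃ update_receipt). Since O(~withhold_backup) holds, K gives O(update_receipt).
From O(update_receipt) and premise 9, O(update_receipt ⊃ report_blueprint), we obtain O(report_blueprint).
Premise 8, O(seal_budget ⊃ ~report_blueprint), contraposes to O(report_blueprint ⊃ ~seal_budget); with O(report_blueprint) we get O(~seal_budget).
Yet premise 5 states O(seal_budget).
We now have both O(~seal_budget) and O(seal_budget) — seal_budget is simultaneously obligatory and forbidden, violating the D-axiom.

Inconsistent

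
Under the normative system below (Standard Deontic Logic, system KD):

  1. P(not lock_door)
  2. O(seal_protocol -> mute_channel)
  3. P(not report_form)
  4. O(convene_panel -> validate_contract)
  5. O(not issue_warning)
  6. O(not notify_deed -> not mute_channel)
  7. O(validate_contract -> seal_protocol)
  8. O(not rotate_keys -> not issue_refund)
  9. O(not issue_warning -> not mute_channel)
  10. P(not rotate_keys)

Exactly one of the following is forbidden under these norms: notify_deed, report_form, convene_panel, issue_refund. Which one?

convene_panel

Premise 5 states O(not issue_warning) outright.
Premise 9 is O(not issue_warning -> not mute_channel); since O(not issue_warning), deontic closure gives O(not mute_channel).
The contrapositive of premise 2 (O(seal_protocol -> mute_channel)) is O(not mute_channel -> not seal_protocol), and O(not mute_channel) is already established, so O(not seal_protocol).
Premise 7, O(validate_contract -> seal_protocol), contraposes to O(not seal_protocol -> not validate_contract); with O(not seal_protocol) we get O(not validate_contract).
The contrapositive of premise 4 (O(convene_panel -> validate_contract)) is O(not validate_contract -> not convene_panel), and O(not validate_contract) is already established, so O(not convene_panel).
So O(not convene_panel) holds, i.e. convene_panel is forbidden. None of the other listed options is forbidden under the premises.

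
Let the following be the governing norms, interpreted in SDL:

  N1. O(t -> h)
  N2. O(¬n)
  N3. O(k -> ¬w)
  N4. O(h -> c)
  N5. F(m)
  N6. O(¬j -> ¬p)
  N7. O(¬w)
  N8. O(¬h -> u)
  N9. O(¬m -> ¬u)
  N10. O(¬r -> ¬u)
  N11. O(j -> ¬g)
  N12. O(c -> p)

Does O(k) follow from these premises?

No

Premise 3 is O(k -> ¬w); even if O(¬w) held, inferring O(k) would be affirming the consequent — invalid.
No other premise forces O(k). An ideal world satisfying every premise can still have k false, so O(k) is not derivable.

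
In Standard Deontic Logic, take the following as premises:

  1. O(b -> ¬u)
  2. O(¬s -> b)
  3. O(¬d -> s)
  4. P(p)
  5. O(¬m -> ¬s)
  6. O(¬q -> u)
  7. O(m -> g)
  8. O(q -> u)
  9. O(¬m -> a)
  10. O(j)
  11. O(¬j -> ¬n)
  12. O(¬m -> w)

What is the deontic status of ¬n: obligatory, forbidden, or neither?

Neither

Premise 11 is O(¬j -> ¬n), but O(¬j) is not derivable from the premises, so it does not yield O(¬n).
No premise or chain of K-axiom applications forces O(¬n), and none forces O(n). So ¬n is neither obligatory nor forbidden under these norms.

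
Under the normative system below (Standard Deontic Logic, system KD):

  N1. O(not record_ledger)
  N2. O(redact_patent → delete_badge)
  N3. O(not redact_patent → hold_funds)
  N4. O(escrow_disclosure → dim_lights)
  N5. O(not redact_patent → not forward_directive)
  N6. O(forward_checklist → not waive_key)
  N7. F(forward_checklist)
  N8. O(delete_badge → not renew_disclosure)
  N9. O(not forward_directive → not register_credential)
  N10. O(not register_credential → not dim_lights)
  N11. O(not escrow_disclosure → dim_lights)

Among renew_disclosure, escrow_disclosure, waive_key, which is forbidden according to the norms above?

renew_disclosure

By case analysis on not escrow_disclosure: premise 11 gives O(not escrow_disclosure → dim_lights) and premise 4 gives O(escrow_disclosure → dim_lights), so O(dim_lights) either way.
Premise 10 is O(not register_credential → not dim_lights); contrapositively O(dim_lights → register_credential). Since O(dim_lights) holds, K gives O(register_credential).
Premise 9, O(not forward_directive → not register_credential), contraposes to O(register_credential → forward_directive); with O(register_credential) we get O(forward_directive).
The contrapositive of premise 5 (O(not redact_patent → not forward_directive)) is O(forward_directive → redact_patent), and O(forward_directive) is already established, so O(redact_patent).
Premise 2 is O(redact_patent → delete_badge); since O(redact_patent), deontic closure gives O(delete_badge).
Applying K to premise 8 (O(delete_badge → not renew_disclosure)) and O(delete_badge) yields O(not renew_disclosure).
So O(not renew_disclosure) holds, i.e. renew_disclosure is forbidden. None of the other listed options is forbidden under the premises.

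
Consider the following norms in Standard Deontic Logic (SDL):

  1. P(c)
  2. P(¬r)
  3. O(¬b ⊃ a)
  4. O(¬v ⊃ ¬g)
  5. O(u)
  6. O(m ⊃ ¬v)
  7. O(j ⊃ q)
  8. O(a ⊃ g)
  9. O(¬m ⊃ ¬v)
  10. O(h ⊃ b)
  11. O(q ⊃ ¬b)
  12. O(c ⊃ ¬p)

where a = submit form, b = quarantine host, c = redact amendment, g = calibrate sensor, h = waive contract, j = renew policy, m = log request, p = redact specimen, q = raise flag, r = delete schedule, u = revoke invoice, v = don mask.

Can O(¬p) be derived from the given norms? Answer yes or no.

No

Premise 12 is O(c ⊃ ¬p), but O(c) is not derivable from the premises (the permission P(c) asserts only ¬O(¬c), not O(c)), so it does not yield O(¬p).
No other premise forces O(¬p). An ideal world satisfying every premise can still have ¬p false, so O(¬p) is not derivable.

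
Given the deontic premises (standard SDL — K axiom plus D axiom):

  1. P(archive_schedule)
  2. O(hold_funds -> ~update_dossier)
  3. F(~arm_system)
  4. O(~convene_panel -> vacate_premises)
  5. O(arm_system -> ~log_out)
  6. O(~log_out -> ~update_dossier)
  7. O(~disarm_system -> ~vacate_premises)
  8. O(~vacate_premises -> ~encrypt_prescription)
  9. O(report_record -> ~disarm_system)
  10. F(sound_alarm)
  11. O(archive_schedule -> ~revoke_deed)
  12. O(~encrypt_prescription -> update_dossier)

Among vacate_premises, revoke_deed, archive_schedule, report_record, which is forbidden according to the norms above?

F(~arm_system) at premise 3 means O(arm_system).
Applying K to premise 5 (O(arm_system -> ~log_out)) and O(arm_system) yields O(~log_out).
Applying K to premise 6 (O(~log_out -> ~update_dossier)) and O(~log_out) yields O(~update_dossier).
The contrapositive of premise 12 (O(~encrypt_prescription -> update_dossier)) is O(~update_dossier -> encrypt_prescription), and O(~update_dossier) is already established, so O(encrypt_prescription).
The contrapositive of premise 8 (O(~vacate_premises -> ~encrypt_prescription)) is O(encrypt_prescription -> vacate_premises), and O(encrypt_prescription) is already established, so O(vacate_premises).
Premise 7 is O(~disarm_system -> ~vacate_premises); contrapositively O(vacate_premises -> disarm_system). Since O(vacate_premises) holds, K gives O(disarm_system).
The contrapositive of premise 9 (O(report_record -> ~disarm_system)) is O(disarm_system -> ~report_record), and O(disarm_system) is already established, so O(~report_record).
So O(~report_record) holds, i.e. report_record is forbidden. None of the other listed options is forbidden under the premises.

report_record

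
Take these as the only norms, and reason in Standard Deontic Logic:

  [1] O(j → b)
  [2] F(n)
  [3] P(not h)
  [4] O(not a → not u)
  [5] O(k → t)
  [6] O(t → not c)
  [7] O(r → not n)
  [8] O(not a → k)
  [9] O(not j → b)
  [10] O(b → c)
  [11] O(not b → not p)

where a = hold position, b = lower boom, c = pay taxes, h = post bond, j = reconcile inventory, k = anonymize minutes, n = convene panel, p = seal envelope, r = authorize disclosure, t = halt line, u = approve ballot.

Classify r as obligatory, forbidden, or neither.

Premise 7 is O(r → not n); even if O(not n) held, inferring O(r) would be affirming the consequent — invalid.
No premise or chain of K-axiom applications forces O(r), and none forces O(not r). So r is neither obligatory nor forbidden under these norms.

Neither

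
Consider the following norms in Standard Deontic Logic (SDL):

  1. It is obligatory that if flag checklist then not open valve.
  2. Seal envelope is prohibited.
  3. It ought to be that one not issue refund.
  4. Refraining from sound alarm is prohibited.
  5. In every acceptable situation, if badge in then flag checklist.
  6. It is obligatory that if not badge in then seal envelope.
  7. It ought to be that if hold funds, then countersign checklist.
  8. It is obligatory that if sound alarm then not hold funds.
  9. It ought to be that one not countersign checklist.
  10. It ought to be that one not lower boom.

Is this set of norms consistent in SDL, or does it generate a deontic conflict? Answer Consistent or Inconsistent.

Premise 7 is O(hold_funds → countersign_checklist), but O(hold_funds) is not derivable from the premises, so it does not yield O(countersign_checklist).
So O(countersign_checklist) is not derivable, and the apparent clash with O(¬countersign_checklist) does not arise.
A world satisfying every obligation exists (e.g. badge_in=true, countersign_checklist=false, flag_checklist=true, hold_funds=false, issue_refund=false, lower_boom=false, open_valve=false, seal_envelope=false, sound_alarm=true); no atom is both obligatory and forbidden, so the set is consistent.

Consistent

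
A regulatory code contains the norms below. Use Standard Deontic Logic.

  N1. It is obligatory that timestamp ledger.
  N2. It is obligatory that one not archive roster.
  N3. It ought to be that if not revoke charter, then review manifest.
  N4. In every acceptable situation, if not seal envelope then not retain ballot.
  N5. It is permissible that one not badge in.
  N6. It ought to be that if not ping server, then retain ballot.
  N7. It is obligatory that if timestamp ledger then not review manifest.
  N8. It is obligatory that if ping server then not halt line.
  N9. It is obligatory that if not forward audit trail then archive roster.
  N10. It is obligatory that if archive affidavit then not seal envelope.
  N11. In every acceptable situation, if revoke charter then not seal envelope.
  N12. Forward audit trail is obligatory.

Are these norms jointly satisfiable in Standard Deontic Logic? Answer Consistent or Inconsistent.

Consistent

Premise 9 is O(¬forward_audit_trail → archive_roster), but O(¬forward_audit_trail) is not derivable from the premises, so it does not yield O(archive_roster).
So O(archive_roster) is not derivable, and the apparent clash with O(¬archive_roster) does not arise.
A world satisfying every obligation exists (e.g. archive_affidavit=false, archive_roster=false, badge_in=false, forward_audit_trail=true, halt_line=false, ping_server=true, retain_ballot=false, review_manifest=false, revoke_charter=true, seal_envelope=false, timestamp_ledger=true); no atom is both obligatory and forbidden, so the set is consistent.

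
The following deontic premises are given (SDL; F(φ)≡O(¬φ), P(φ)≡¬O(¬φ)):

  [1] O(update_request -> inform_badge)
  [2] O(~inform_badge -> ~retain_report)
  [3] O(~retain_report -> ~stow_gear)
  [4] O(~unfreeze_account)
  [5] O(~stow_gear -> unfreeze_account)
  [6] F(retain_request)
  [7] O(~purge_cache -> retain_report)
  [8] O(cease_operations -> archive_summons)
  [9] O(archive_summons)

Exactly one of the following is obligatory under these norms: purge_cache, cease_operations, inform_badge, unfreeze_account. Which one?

From premise 4 we have O(~unfreeze_account).
Premise 5 is O(~stow_gear -> unfreeze_account); contrapositively O(~unfreeze_account -> stow_gear). Since O(~unfreeze_account) holds, K gives O(stow_gear).
Premise 3 is O(~retain_report -> ~stow_gear); contrapositively O(stow_gear -> retain_report). Since O(stow_gear) holds, K gives O(retain_report).
Premise 2, O(~inform_badge -> ~retain_report), contraposes to O(retain_report -> inform_badge); with O(retain_report) we get O(inform_badge).
So O(inform_badge) holds — inform_badge is obligatory. None of the other listed options is made obligatory by any chain of premises.

inform_badge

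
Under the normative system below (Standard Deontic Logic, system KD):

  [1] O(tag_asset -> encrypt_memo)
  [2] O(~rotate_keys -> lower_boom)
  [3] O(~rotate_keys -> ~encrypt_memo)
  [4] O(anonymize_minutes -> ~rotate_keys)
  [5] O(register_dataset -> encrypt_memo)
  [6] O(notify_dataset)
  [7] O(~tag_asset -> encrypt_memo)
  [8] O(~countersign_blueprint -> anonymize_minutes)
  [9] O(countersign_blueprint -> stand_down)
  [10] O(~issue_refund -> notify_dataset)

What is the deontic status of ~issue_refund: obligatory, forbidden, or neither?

Premise 10 is O(~issue_refund -> notify_dataset); even if O(notify_dataset) held, inferring O(~issue_refund) would be affirming the consequent — invalid.
No premise or chain of K-axiom applications forces O(~issue_refund), and none forces O(issue_refund). So ~issue_refund is neither obligatory nor forbidden under these norms.

Neither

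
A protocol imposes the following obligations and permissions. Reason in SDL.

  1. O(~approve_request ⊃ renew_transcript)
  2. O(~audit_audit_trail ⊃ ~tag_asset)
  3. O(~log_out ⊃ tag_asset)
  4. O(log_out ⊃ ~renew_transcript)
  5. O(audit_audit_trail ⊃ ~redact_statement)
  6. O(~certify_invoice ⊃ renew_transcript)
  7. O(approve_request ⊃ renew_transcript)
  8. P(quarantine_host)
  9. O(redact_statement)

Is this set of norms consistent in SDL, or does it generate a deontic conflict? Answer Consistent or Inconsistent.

By case analysis on approve_request: premise 7 gives O(approve_request ⊃ renew_transcript) and premise 1 gives O(~approve_request ⊃ renew_transcript), so O(renew_transcript) either way.
Premise 4, O(log_out ⊃ ~renew_transcript), contraposes to O(renew_transcript ⊃ ~log_out); with O(renew_transcript) we get O(~log_out).
Premise 3 is O(~log_out ⊃ tag_asset); since O(~log_out), deontic closure gives O(tag_asset).
Premise 2, O(~audit_audit_trail ⊃ ~tag_asset), contraposes to O(tag_asset ⊃ audit_audit_trail); with O(tag_asset) we get O(audit_audit_trail).
Premise 5 is O(audit_audit_trail ⊃ ~redact_statement); since O(audit_audit_trail), deontic closure gives O(~redact_statement).
But premise 9 directly asserts O(redact_statement).
We now have both O(~redact_statement) and O(redact_statement) — redact_statement is simultaneously obligatory and forbidden, violating the D-axiom.

Inconsistent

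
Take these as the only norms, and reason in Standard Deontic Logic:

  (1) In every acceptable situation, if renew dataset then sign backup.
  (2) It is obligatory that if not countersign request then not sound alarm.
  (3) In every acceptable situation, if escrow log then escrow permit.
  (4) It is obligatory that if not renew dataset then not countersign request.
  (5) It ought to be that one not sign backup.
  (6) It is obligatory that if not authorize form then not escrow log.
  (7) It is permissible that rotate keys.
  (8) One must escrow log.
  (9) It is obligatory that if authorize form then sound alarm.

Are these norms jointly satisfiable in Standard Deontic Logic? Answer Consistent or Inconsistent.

Premise 5 states O(¬sign_backup) outright.
Premise 1, O(renew_dataset → sign_backup), contraposes to O(¬sign_backup → ¬renew_dataset); with O(¬sign_backup) we get O(¬renew_dataset).
From O(¬renew_dataset) and premise 4, O(¬renew_dataset → ¬countersign_request), we obtain O(¬countersign_request).
From O(¬countersign_request) and premise 2, O(¬countersign_request → ¬sound_alarm), we obtain O(¬sound_alarm).
Premise 9 is O(authorize_form → sound_alarm); contrapositively O(¬sound_alarm → ¬authorize_form). Since O(¬sound_alarm) holds, K gives O(¬authorize_form).
Applying K to premise 6 (O(¬authorize_form → ¬escrow_log)) and O(¬authorize_form) yields O(¬escrow_log).
Yet premise 8 states O(escrow_log).
We now have both O(¬escrow_log) and O(escrow_log) — escrow_log is simultaneously obligatory and forbidden, violating the D-axiom.

Inconsistent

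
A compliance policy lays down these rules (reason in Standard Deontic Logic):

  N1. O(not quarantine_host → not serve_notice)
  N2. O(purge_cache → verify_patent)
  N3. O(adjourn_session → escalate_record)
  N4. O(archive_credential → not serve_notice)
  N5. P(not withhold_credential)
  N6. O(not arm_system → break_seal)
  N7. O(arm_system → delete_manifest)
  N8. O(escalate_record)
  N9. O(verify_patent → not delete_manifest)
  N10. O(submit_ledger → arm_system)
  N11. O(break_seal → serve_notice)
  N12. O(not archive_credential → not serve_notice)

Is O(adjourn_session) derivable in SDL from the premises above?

Premise 3 is O(adjourn_session → escalate_record); even if O(escalate_record) held, inferring O(adjourn_session) would be affirming the consequent — invalid.
No other premise forces O(adjourn_session). An ideal world satisfying every premise can still have adjourn_session false, so O(adjourn_session) is not derivable.

No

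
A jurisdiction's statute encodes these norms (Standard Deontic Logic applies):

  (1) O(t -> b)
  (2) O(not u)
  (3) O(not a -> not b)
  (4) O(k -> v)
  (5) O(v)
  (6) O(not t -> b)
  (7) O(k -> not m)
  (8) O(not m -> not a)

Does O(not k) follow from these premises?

Premises 6 and 1 are O(not t -> b) and O(t -> b); every ideal world satisfies not t or t, so in either case b holds — hence O(b).
The contrapositive of premise 3 (O(not a -> not b)) is O(b -> a), and O(b) is already established, so O(a).
Premise 8, O(not m -> not a), contraposes to O(a -> m); with O(a) we get O(m).
The contrapositive of premise 7 (O(k -> not m)) is O(m -> not k), and O(m) is already established, so O(not k).
Premises 2, 4, 5 do not contribute to this derivation.
So O(not k) follows.

Yes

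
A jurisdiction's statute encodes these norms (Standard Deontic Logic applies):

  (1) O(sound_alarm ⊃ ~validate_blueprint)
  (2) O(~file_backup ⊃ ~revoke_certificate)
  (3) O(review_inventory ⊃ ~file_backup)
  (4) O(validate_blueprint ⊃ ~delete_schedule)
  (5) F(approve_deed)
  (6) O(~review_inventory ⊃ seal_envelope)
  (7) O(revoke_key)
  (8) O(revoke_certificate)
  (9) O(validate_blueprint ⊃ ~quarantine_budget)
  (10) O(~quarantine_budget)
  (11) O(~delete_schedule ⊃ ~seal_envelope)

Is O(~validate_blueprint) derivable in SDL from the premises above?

Premise 8 states O(revoke_certificate) outright.
Premise 2, O(~file_backup ⊃ ~revoke_certificate), contraposes to O(revoke_certificate ⊃ file_backup); with O(revoke_certificate) we get O(file_backup).
The contrapositive of premise 3 (O(review_inventory ⊃ ~file_backup)) is O(file_backup ⊃ ~review_inventory), and O(file_backup) is already established, so O(~review_inventory).
Premise 6 is O(~review_inventory ⊃ seal_envelope); since O(~review_inventory), deontic closure gives O(seal_envelope).
Premise 11 is O(~delete_schedule ⊃ ~seal_envelope); contrapositively O(seal_envelope ⊃ delete_schedule). Since O(seal_envelope) holds, K gives O(delete_schedule).
Premise 4, O(validate_blueprint ⊃ ~delete_schedule), contraposes to O(delete_schedule ⊃ ~validate_blueprint); with O(delete_schedule) we get O(~validate_blueprint).
Premises 1, 5, 7, 9, 10 do not contribute to this derivation.
So O(~validate_blueprint) follows.

Yes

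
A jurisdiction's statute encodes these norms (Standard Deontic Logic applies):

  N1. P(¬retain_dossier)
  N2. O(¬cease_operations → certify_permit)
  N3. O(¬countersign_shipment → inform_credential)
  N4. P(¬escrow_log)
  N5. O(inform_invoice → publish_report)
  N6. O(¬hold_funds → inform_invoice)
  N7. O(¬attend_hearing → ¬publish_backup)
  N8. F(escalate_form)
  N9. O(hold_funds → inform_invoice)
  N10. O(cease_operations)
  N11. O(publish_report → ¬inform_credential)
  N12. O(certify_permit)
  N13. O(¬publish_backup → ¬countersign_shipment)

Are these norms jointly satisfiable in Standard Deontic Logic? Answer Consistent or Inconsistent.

Consistent

Premise 2 is O(¬cease_operations → certify_permit); even if O(certify_permit) held, inferring O(¬cease_operations) would be affirming the consequent — invalid.
So O(¬cease_operations) is not derivable, and the apparent clash with O(cease_operations) does not arise.
A world satisfying every obligation exists (e.g. attend_hearing=true, cease_operations=true, certify_permit=true, countersign_shipment=true, escalate_form=false, escrow_log=false, hold_funds=false, inform_credential=false, inform_invoice=true, publish_backup=true, publish_report=true, retain_dossier=false); no atom is both obligatory and forbidden, so the set is consistent.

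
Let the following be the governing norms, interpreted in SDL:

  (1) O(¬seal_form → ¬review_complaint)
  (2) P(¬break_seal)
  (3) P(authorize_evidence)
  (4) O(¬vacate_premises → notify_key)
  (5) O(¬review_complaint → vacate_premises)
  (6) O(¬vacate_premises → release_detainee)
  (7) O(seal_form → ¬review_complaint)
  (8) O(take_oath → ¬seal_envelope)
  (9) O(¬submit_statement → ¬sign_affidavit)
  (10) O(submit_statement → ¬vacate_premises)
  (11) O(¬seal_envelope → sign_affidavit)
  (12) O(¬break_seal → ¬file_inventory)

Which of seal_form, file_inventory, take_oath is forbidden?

Premises 1 and 7 cover both cases: O(¬seal_form → ¬review_complaint) and O(seal_form → ¬review_complaint). Since ¬seal_form ∨ seal_form is a tautology, O(¬review_complaint) follows.
From O(¬review_complaint) and premise 5, O(¬review_complaint → vacate_premises), we obtain O(vacate_premises).
Premise 10, O(submit_statement → ¬vacate_premises), contraposes to O(vacate_premises → ¬submit_statement); with O(vacate_premises) we get O(¬submit_statement).
Applying K to premise 9 (O(¬submit_statement → ¬sign_affidavit)) and O(¬submit_statement) yields O(¬sign_affidavit).
Premise 11, O(¬seal_envelope → sign_affidavit), contraposes to O(¬sign_affidavit → seal_envelope); with O(¬sign_affidavit) we get O(seal_envelope).
Premise 8 is O(take_oath → ¬seal_envelope); contrapositively O(seal_envelope → ¬take_oath). Since O(seal_envelope) holds, K gives O(¬take_oath).
So O(¬take_oath) holds, i.e. take_oath is forbidden. None of the other listed options is forbidden under the premises.

take_oath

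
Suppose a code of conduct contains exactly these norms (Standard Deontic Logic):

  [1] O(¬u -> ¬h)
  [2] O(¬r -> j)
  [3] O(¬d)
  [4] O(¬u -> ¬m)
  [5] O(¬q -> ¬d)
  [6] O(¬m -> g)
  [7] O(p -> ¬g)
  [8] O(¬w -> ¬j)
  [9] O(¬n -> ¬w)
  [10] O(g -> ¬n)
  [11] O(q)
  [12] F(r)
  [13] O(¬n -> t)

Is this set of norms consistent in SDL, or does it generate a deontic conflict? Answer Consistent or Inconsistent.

Consistent

Premise 5 is O(¬q -> ¬d); even if O(¬d) held, inferring O(¬q) would be affirming the consequent — invalid.
So O(¬q) is not derivable, and the apparent clash with O(q) does not arise.
A world satisfying every obligation exists (e.g. d=false, g=false, h=false, j=true, m=true, n=true, p=false, q=true, r=false, t=false, u=true, w=true); no atom is both obligatory and forbidden, so the set is consistent.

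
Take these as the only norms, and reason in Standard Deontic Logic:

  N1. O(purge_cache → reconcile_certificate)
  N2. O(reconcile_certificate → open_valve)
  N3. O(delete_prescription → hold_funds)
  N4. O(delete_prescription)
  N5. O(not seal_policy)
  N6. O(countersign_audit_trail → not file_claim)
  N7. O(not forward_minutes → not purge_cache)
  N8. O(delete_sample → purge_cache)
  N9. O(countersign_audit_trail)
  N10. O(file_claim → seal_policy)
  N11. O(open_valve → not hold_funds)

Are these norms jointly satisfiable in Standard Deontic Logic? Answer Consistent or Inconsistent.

Consistent

Premise 10 is O(file_claim → seal_policy), but O(file_claim) is not derivable from the premises, so it does not yield O(seal_policy).
So O(seal_policy) is not derivable, and the apparent clash with O(not seal_policy) does not arise.
A world satisfying every obligation exists (e.g. countersign_audit_trail=true, delete_prescription=true, delete_sample=false, file_claim=false, forward_minutes=false, hold_funds=true, open_valve=false, purge_cache=false, reconcile_certificate=false, seal_policy=false); no atom is both obligatory and forbidden, so the set is consistent.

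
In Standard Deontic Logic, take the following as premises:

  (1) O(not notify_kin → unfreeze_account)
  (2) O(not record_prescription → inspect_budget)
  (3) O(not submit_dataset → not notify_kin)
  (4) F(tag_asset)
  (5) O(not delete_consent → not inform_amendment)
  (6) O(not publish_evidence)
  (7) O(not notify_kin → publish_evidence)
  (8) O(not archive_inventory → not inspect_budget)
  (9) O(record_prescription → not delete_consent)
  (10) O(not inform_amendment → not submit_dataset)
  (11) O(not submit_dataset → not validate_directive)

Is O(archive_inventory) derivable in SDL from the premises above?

Premise 6 states O(not publish_evidence) outright.
The contrapositive of premise 7 (O(not notify_kin → publish_evidence)) is O(not publish_evidence → notify_kin), and O(not publish_evidence) is already established, so O(notify_kin).
Premise 3, O(not submit_dataset → not notify_kin), contraposes to O(notify_kin → submit_dataset); with O(notify_kin) we get O(submit_dataset).
Premise 10, O(not inform_amendment → not submit_dataset), contraposes to O(submit_dataset → inform_amendment); with O(submit_dataset) we get O(inform_amendment).
Premise 5, O(not delete_consent → not inform_amendment), contraposes to O(inform_amendment → delete_consent); with O(inform_amendment) we get O(delete_consent).
Premise 9, O(record_prescription → not delete_consent), contraposes to O(delete_consent → not record_prescription); with O(delete_consent) we get O(not record_prescription).
With premise 2, O(not record_prescription → inspect_budget), the K-axiom yields O(inspect_budget).
Premise 8, O(not archive_inventory → not inspect_budget), contraposes to O(inspect_budget → archive_inventory); with O(inspect_budget) we get O(archive_inventory).
Premises 1, 4, 11 do not contribute to this derivation.
So O(archive_inventory) follows.

Yes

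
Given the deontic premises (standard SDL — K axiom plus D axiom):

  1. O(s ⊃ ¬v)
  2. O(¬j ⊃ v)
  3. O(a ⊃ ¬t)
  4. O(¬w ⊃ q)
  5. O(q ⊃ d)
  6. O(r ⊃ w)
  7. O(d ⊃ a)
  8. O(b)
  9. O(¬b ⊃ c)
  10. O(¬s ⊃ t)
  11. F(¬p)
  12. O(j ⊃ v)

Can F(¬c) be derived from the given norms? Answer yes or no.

No

Premise 9 is O(¬b ⊃ c), but O(¬b) is not derivable from the premises, so it does not yield O(c).
No other premise forces O(c). An ideal world satisfying every premise can still have ¬c true, so F(¬c) is not derivable.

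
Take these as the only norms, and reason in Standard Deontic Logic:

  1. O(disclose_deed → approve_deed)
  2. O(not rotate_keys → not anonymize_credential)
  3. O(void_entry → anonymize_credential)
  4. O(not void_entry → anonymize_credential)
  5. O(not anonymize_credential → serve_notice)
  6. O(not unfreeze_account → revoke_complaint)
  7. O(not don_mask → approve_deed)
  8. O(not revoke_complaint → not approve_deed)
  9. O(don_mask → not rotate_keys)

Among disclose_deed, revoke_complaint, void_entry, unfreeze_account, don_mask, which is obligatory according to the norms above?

Premises 4 and 3 cover both cases: O(not void_entry → anonymize_credential) and O(void_entry → anonymize_credential). Since not void_entry ∨ void_entry is a tautology, O(anonymize_credential) follows.
Premise 2 is O(not rotate_keys → not anonymize_credential); contrapositively O(anonymize_credential → rotate_keys). Since O(anonymize_credential) holds, K gives O(rotate_keys).
Premise 9 is O(don_mask → not rotate_keys); contrapositively O(rotate_keys → not don_mask). Since O(rotate_keys) holds, K gives O(not don_mask).
Premise 7 is O(not don_mask → approve_deed); since O(not don_mask), deontic closure gives O(approve_deed).
Premise 8, O(not revoke_complaint → not approve_deed), contraposes to O(approve_deed → revoke_complaint); with O(approve_deed) we get O(revoke_complaint).
So O(revoke_complaint) holds — revoke_complaint is obligatory. None of the other listed options is made obligatory by any chain of premises.

revoke_complaint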